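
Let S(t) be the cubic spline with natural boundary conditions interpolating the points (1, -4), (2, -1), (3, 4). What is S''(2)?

Put σ_i = S'' at the i-th knot. Here h = (1, 1) and Δ = (3, 5), so the interior equations h_(i-1)·σ_(i-1) + 2(h_(i-1)+h_i)·σ_i + h_i·σ_(i+1) = 6(Δ_i − Δ_(i-1)) read
  1·σ_0 + 4·σ_1 + 1·σ_2 = 6(Δ_1 - Δ_0) = 12
Natural end conditions: σ_0 = σ_2 = 0.
Hence σ_0 = 0, σ_1 = 3, σ_2 = 0.

3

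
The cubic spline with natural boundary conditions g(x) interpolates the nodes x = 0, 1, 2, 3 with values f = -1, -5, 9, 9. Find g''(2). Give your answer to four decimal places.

With σ_i denoting the second derivative at x_i, h_i = 1, 1, 1, and Δ_i = (y_(i+1) − y_i)/h_i = -4, 14, 0:
  1·σ_0 + 4·σ_1 + 1·σ_2 = 6(Δ_1 - Δ_0) = 108
  1·σ_1 + 4·σ_2 + 1·σ_3 = 6(Δ_2 - Δ_1) = -84
Natural end conditions: σ_0 = σ_3 = 0.
Solving the tridiagonal system: σ_0 = 0, σ_1 = 172/5, σ_2 = -148/5, σ_3 = 0.

-29.6000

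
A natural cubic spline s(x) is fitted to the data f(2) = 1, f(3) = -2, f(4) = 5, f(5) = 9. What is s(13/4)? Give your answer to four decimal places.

-0.8469

Put m_i = s'' at the i-th knot. Here h = (1, 1, 1) and Δ = (-3, 7, 4), so the interior equations h_(i-1)·m_(i-1) + 2(h_(i-1)+h_i)·m_i + h_i·m_(i+1) = 6(Δ_i − Δ_(i-1)) read
  1·m_0 + 4·m_1 + 1·m_2 = 6(Δ_1 - Δ_0) = 60
  1·m_1 + 4·m_2 + 1·m_3 = 6(Δ_2 - Δ_1) = -18
Natural end conditions: m_0 = m_3 = 0.
Hence m_0 = 0, m_1 = 86/5, m_2 = -44/5, m_3 = 0.
On [3, 4], s(x) = -2 + 41/15·(x - 3) + 43/5·(x - 3)² - 13/3·(x - 3)³.
With (x - 3) = 1/4: s(13/4) = -271/320.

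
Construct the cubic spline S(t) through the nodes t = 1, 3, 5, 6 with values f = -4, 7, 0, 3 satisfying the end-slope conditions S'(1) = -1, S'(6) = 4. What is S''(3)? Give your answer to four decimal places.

-13.8043

Put M_i = S'' at the i-th knot. Here h = (2, 2, 1) and Δ = (11/2, -7/2, 3), so the interior equations h_(i-1)·M_(i-1) + 2(h_(i-1)+h_i)·M_i + h_i·M_(i+1) = 6(Δ_i − Δ_(i-1)) read
  2·M_0 + 8·M_1 + 2·M_2 = 6(Δ_1 - Δ_0) = -54
  2·M_1 + 6·M_2 + 1·M_3 = 6(Δ_2 - Δ_1) = 39
Clamped end conditions give two more equations: 2h_0·M_0 + h_0·M_1 = 6(Δ_0 - S'(1)) = 39 and h_2·M_2 + 2h_2·M_3 = 6(S'(6) - Δ_2) = 6.
Solving the tridiagonal system: M_0 = 383/23, M_1 = -635/46, M_2 = 266/23, M_3 = -64/23.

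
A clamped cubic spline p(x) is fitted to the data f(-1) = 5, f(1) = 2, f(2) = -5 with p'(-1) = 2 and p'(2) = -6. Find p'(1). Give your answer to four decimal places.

Write m_i for p''(x_i). With h_i = 2, 1 and divided differences Δ_i = -3/2, -7, the continuity of p' gives the tridiagonal system
  2·m_0 + 6·m_1 + 1·m_2 = 6(Δ_1 - Δ_0) = -33
Clamped end conditions give two more equations: 2h_0·m_0 + h_0·m_1 = 6(Δ_0 - p'(-1)) = -21 and h_1·m_1 + 2h_1·m_2 = 6(p'(2) - Δ_1) = 6.
Solving the tridiagonal system: m_0 = -29/12, m_1 = -17/3, m_2 = 35/6.
On [1, 2], p'(x) = b_1 + 2c_1·(x - 1) + 3d_1·(x - 1)² with b_1 = Δ_1 - h_1(2m_1 + m_2)/6 = -73/12, c_1 = m_1/2 = -17/6, d_1 = (m_2 - m_1)/(6h_1) = 23/12. So p'(1) = -73/12.

-6.0833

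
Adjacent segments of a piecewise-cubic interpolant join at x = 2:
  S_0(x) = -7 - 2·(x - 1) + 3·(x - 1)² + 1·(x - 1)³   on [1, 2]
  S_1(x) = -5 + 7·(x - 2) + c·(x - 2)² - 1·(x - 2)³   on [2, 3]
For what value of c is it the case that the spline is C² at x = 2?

6

S_0''(x) = 6 + 6·(x - 1), so S_0''(2) = 12. On the right, S_1''(2) = 2c, so c = 6.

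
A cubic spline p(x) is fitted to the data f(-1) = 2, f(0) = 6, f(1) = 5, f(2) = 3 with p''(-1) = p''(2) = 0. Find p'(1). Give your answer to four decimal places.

-2.1333

With σ_i denoting the second derivative at x_i, h_i = 1, 1, 1, and Δ_i = (y_(i+1) − y_i)/h_i = 4, -1, -2:
  1·σ_0 + 4·σ_1 + 1·σ_2 = 6(Δ_1 - Δ_0) = -30
  1·σ_1 + 4·σ_2 + 1·σ_3 = 6(Δ_2 - Δ_1) = -6
Natural end conditions: σ_0 = σ_3 = 0.
Forward elimination and back-substitution give σ_0 = 0, σ_1 = -38/5, σ_2 = 2/5, σ_3 = 0.
On [1, 2], p'(x) = b_2 + 2c_2·(x - 1) + 3d_2·(x - 1)² with b_2 = Δ_2 - h_2(2σ_2 + σ_3)/6 = -32/15, c_2 = σ_2/2 = 1/5, d_2 = (σ_3 - σ_2)/(6h_2) = -1/15. So p'(1) = -32/15.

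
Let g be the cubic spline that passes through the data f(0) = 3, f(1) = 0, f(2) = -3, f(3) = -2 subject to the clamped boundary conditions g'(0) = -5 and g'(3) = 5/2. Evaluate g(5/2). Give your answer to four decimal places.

Let M_i = g''(x_i). Step sizes h_i = 1, 1, 1; slopes of the chords Δ_i = (y_(i+1) - y_i)/h_i = -3, -3, 1.
  1·M_0 + 4·M_1 + 1·M_2 = 6(Δ_1 - Δ_0) = 0
  1·M_1 + 4·M_2 + 1·M_3 = 6(Δ_2 - Δ_1) = 24
Clamped end conditions give two more equations: 2h_0·M_0 + h_0·M_1 = 6(Δ_0 - g'(0)) = 12 and h_2·M_2 + 2h_2·M_3 = 6(g'(3) - Δ_2) = 9.
Hence M_0 = 39/5, M_1 = -18/5, M_2 = 33/5, M_3 = 6/5.
On [2, 3], g(x) = -3 - 7/5·(x - 2) + 33/10·(x - 2)² - 9/10·(x - 2)³.
With (x - 2) = 1/2: g(5/2) = -239/80.

-2.9875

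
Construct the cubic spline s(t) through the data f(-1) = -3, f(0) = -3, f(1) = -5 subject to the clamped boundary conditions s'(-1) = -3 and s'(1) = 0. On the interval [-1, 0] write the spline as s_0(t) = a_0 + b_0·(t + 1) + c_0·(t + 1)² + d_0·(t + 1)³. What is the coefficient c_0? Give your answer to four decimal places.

Write σ_i for s''(x_i). With h_i = 1, 1 and divided differences Δ_i = 0, -2, the continuity of s' gives the tridiagonal system
  1·σ_0 + 4·σ_1 + 1·σ_2 = 6(Δ_1 - Δ_0) = -12
Clamped end conditions give two more equations: 2h_0·σ_0 + h_0·σ_1 = 6(Δ_0 - s'(-1)) = 18 and h_1·σ_1 + 2h_1·σ_2 = 6(s'(1) - Δ_1) = 12.
Forward elimination and back-substitution give σ_0 = 27/2, σ_1 = -9, σ_2 = 21/2.
On [-1, 0], with s_0(t) = a_0 + b_0·(t + 1) + c_0·(t + 1)² + d_0·(t + 1)³: c_0 = σ_0/2 = 27/4, d_0 = (σ_1 - σ_0)/(6h_0) = -15/4, b_0 = Δ_0 - h_0(2σ_0 + σ_1)/6 = -3.

6.7500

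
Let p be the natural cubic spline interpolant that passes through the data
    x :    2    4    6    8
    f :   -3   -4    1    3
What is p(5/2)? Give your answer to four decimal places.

Put M_i = p'' at the i-th knot. Here h = (2, 2, 2) and Δ = (-1/2, 5/2, 1), so the interior equations h_(i-1)·M_(i-1) + 2(h_(i-1)+h_i)·M_i + h_i·M_(i+1) = 6(Δ_i − Δ_(i-1)) read
  2·M_0 + 8·M_1 + 2·M_2 = 6(Δ_1 - Δ_0) = 18
  2·M_1 + 8·M_2 + 2·M_3 = 6(Δ_2 - Δ_1) = -9
Natural end conditions: M_0 = M_3 = 0.
Solving: M_0 = 0, M_1 = 27/10, M_2 = -9/5, M_3 = 0.
On [2, 4], p(x) = -3 - 7/5·(x - 2) + 0·(x - 2)² + 9/40·(x - 2)³.
With (x - 2) = 1/2: p(5/2) = -235/64.

-3.6719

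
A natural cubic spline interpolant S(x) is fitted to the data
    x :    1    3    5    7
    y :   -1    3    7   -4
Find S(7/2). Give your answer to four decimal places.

Let M_i = S''(x_i). Step sizes h_i = 2, 2, 2; slopes of the chords Δ_i = (y_(i+1) - y_i)/h_i = 2, 2, -11/2.
  2·M_0 + 8·M_1 + 2·M_2 = 6(Δ_1 - Δ_0) = 0
  2·M_1 + 8·M_2 + 2·M_3 = 6(Δ_2 - Δ_1) = -45
Natural end conditions: M_0 = M_3 = 0.
Solving the tridiagonal system: M_0 = 0, M_1 = 3/2, M_2 = -6, M_3 = 0.
On [3, 5], S(x) = 3 + 3·(x - 3) + 3/4·(x - 3)² - 5/8·(x - 3)³.
With (x - 3) = 1/2: S(7/2) = 295/64.

4.6094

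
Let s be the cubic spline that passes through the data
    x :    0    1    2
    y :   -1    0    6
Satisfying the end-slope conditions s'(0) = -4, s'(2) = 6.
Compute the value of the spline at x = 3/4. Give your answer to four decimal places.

-1.0117

With M_i denoting the second derivative at x_i, h_i = 1, 1, and Δ_i = (y_(i+1) − y_i)/h_i = 1, 6:
  1·M_0 + 4·M_1 + 1·M_2 = 6(Δ_1 - Δ_0) = 30
Clamped end conditions give two more equations: 2h_0·M_0 + h_0·M_1 = 6(Δ_0 - s'(0)) = 30 and h_1·M_1 + 2h_1·M_2 = 6(s'(2) - Δ_1) = 0.
Forward elimination and back-substitution give M_0 = 25/2, M_1 = 5, M_2 = -5/2.
On [0, 1], s(x) = -1 - 4·x + 25/4·x² - 5/4·x³.
With x = 3/4: s(3/4) = -259/256.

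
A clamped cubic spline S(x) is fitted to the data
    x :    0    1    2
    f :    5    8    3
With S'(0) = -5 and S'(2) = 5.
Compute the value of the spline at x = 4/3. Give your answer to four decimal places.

Let M_i = S''(x_i). Step sizes h_i = 1, 1; slopes of the chords Δ_i = (y_(i+1) - y_i)/h_i = 3, -5.
  1·M_0 + 4·M_1 + 1·M_2 = 6(Δ_1 - Δ_0) = -48
Clamped end conditions give two more equations: 2h_0·M_0 + h_0·M_1 = 6(Δ_0 - S'(0)) = 48 and h_1·M_1 + 2h_1·M_2 = 6(S'(2) - Δ_1) = 60.
Hence M_0 = 41, M_1 = -34, M_2 = 47.
On [1, 2], S(x) = 8 - 3/2·(x - 1) - 17·(x - 1)² + 27/2·(x - 1)³.
With (x - 1) = 1/3: S(4/3) = 55/9.

6.1111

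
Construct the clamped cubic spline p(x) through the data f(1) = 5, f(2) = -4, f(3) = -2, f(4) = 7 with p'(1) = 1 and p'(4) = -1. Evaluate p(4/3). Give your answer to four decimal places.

With M_i denoting the second derivative at x_i, h_i = 1, 1, 1, and Δ_i = (y_(i+1) − y_i)/h_i = -9, 2, 9:
  1·M_0 + 4·M_1 + 1·M_2 = 6(Δ_1 - Δ_0) = 66
  1·M_1 + 4·M_2 + 1·M_3 = 6(Δ_2 - Δ_1) = 42
Clamped end conditions give two more equations: 2h_0·M_0 + h_0·M_1 = 6(Δ_0 - p'(1)) = -60 and h_2·M_2 + 2h_2·M_3 = 6(p'(4) - Δ_2) = -60.
Forward elimination and back-substitution give M_0 = -626/15, M_1 = 352/15, M_2 = 208/15, M_3 = -554/15.
On [1, 2], p(x) = 5 + 1·(x - 1) - 313/15·(x - 1)² + 163/15·(x - 1)³.
With (x - 1) = 1/3: p(4/3) = 1384/405.

3.4173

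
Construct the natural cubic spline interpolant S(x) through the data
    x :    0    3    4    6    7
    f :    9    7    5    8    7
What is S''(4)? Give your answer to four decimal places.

With m_i denoting the second derivative at x_i, h_i = 3, 1, 2, 1, and Δ_i = (y_(i+1) − y_i)/h_i = -2/3, -2, 3/2, -1:
  3·m_0 + 8·m_1 + 1·m_2 = 6(Δ_1 - Δ_0) = -8
  1·m_1 + 6·m_2 + 2·m_3 = 6(Δ_2 - Δ_1) = 21
  2·m_2 + 6·m_3 + 1·m_4 = 6(Δ_3 - Δ_2) = -15
Natural end conditions: m_0 = m_4 = 0.
Solving: m_0 = 0, m_1 = -206/125, m_2 = 648/125, m_3 = -1057/250, m_4 = 0.

5.1840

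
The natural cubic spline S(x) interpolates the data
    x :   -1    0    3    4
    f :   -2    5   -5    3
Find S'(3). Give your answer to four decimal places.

3.5758

Put m_i = S'' at the i-th knot. Here h = (1, 3, 1) and Δ = (7, -10/3, 8), so the interior equations h_(i-1)·m_(i-1) + 2(h_(i-1)+h_i)·m_i + h_i·m_(i+1) = 6(Δ_i − Δ_(i-1)) read
  1·m_0 + 8·m_1 + 3·m_2 = 6(Δ_1 - Δ_0) = -62
  3·m_1 + 8·m_2 + 1·m_3 = 6(Δ_2 - Δ_1) = 68
Natural end conditions: m_0 = m_3 = 0.
Solving: m_0 = 0, m_1 = -140/11, m_2 = 146/11, m_3 = 0.
On [3, 4], S'(x) = b_2 + 2c_2·(x - 3) + 3d_2·(x - 3)² with b_2 = Δ_2 - h_2(2m_2 + m_3)/6 = 118/33, c_2 = m_2/2 = 73/11, d_2 = (m_3 - m_2)/(6h_2) = -73/33. So S'(3) = 118/33.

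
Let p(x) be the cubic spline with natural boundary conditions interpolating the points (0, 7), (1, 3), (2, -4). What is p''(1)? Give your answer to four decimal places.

-4.5000

Put σ_i = p'' at the i-th knot. Here h = (1, 1) and Δ = (-4, -7), so the interior equations h_(i-1)·σ_(i-1) + 2(h_(i-1)+h_i)·σ_i + h_i·σ_(i+1) = 6(Δ_i − Δ_(i-1)) read
  1·σ_0 + 4·σ_1 + 1·σ_2 = 6(Δ_1 - Δ_0) = -18
Natural end conditions: σ_0 = σ_2 = 0.
Hence σ_0 = 0, σ_1 = -9/2, σ_2 = 0.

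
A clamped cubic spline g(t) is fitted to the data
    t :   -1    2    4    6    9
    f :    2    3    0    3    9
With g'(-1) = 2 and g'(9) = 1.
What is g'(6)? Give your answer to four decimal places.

With M_i denoting the second derivative at x_i, h_i = 3, 2, 2, 3, and Δ_i = (y_(i+1) − y_i)/h_i = 1/3, -3/2, 3/2, 2:
  3·M_0 + 10·M_1 + 2·M_2 = 6(Δ_1 - Δ_0) = -11
  2·M_1 + 8·M_2 + 2·M_3 = 6(Δ_2 - Δ_1) = 18
  2·M_2 + 10·M_3 + 3·M_4 = 6(Δ_3 - Δ_2) = 3
Clamped end conditions give two more equations: 2h_0·M_0 + h_0·M_1 = 6(Δ_0 - g'(-1)) = -10 and h_3·M_3 + 2h_3·M_4 = 6(g'(9) - Δ_3) = -6.
Forward elimination and back-substitution give M_0 = -517/510, M_1 = -111/85, M_2 = 51/20, M_3 = 9/85, M_4 = -179/170.
On [6, 9], g'(t) = b_3 + 2c_3·(t - 6) + 3d_3·(t - 6)² with b_3 = Δ_3 - h_3(2M_3 + M_4)/6 = 823/340, c_3 = M_3/2 = 9/170, d_3 = (M_4 - M_3)/(6h_3) = -197/3060. So g'(6) = 823/340.

2.4206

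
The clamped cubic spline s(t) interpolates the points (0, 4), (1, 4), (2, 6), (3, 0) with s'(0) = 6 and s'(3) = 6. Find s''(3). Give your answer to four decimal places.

50.4000

Write σ_i for s''(x_i). With h_i = 1, 1, 1 and divided differences Δ_i = 0, 2, -6, the continuity of s' gives the tridiagonal system
  1·σ_0 + 4·σ_1 + 1·σ_2 = 6(Δ_1 - Δ_0) = 12
  1·σ_1 + 4·σ_2 + 1·σ_3 = 6(Δ_2 - Δ_1) = -48
Clamped end conditions give two more equations: 2h_0·σ_0 + h_0·σ_1 = 6(Δ_0 - s'(0)) = -36 and h_2·σ_2 + 2h_2·σ_3 = 6(s'(3) - Δ_2) = 72.
Solving the tridiagonal system: σ_0 = -132/5, σ_1 = 84/5, σ_2 = -144/5, σ_3 = 252/5.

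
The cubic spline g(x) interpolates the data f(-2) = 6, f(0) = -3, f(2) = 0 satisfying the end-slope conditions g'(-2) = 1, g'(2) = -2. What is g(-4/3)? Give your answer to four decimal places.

4.2593

Write m_i for g''(x_i). With h_i = 2, 2 and divided differences Δ_i = -9/2, 3/2, the continuity of g' gives the tridiagonal system
  2·m_0 + 8·m_1 + 2·m_2 = 6(Δ_1 - Δ_0) = 36
Clamped end conditions give two more equations: 2h_0·m_0 + h_0·m_1 = 6(Δ_0 - g'(-2)) = -33 and h_1·m_1 + 2h_1·m_2 = 6(g'(2) - Δ_1) = -21.
Hence m_0 = -27/2, m_1 = 21/2, m_2 = -21/2.
On [-2, 0], g(x) = 6 + 1·(x + 2) - 27/4·(x + 2)² + 2·(x + 2)³.
With (x + 2) = 2/3: g(-4/3) = 115/27.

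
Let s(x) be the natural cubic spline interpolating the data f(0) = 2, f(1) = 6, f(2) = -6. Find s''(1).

Write M_i for s''(x_i). With h_i = 1, 1 and divided differences Δ_i = 4, -12, the continuity of s' gives the tridiagonal system
  1·M_0 + 4·M_1 + 1·M_2 = 6(Δ_1 - Δ_0) = -96
Natural end conditions: M_0 = M_2 = 0.
Hence M_0 = 0, M_1 = -24, M_2 = 0.

-24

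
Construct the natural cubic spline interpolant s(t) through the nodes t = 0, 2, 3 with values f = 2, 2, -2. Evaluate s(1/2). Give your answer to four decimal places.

Let M_i = s''(x_i). Step sizes h_i = 2, 1; slopes of the chords Δ_i = (y_(i+1) - y_i)/h_i = 0, -4.
  2·M_0 + 6·M_1 + 1·M_2 = 6(Δ_1 - Δ_0) = -24
Natural end conditions: M_0 = M_2 = 0.
Forward elimination and back-substitution give M_0 = 0, M_1 = -4, M_2 = 0.
On [0, 2], s(t) = 2 + 4/3·t + 0·t² - 1/3·t³.
With t = 1/2: s(1/2) = 21/8.

2.6250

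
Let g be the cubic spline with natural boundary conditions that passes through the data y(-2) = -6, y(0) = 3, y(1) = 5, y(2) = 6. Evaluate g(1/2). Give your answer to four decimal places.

Put σ_i = g'' at the i-th knot. Here h = (2, 1, 1) and Δ = (9/2, 2, 1), so the interior equations h_(i-1)·σ_(i-1) + 2(h_(i-1)+h_i)·σ_i + h_i·σ_(i+1) = 6(Δ_i − Δ_(i-1)) read
  2·σ_0 + 6·σ_1 + 1·σ_2 = 6(Δ_1 - Δ_0) = -15
  1·σ_1 + 4·σ_2 + 1·σ_3 = 6(Δ_2 - Δ_1) = -6
Natural end conditions: σ_0 = σ_3 = 0.
Solving the tridiagonal system: σ_0 = 0, σ_1 = -54/23, σ_2 = -21/23, σ_3 = 0.
On [0, 1], g(x) = 3 + 135/46·x - 27/23·x² + 11/46·x³.
With x = 1/2: g(1/2) = 1547/368.

4.2038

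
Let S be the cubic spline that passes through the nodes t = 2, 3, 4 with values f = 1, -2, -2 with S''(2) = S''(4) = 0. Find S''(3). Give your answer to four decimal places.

4.5000

With σ_i denoting the second derivative at x_i, h_i = 1, 1, and Δ_i = (y_(i+1) − y_i)/h_i = -3, 0:
  1·σ_0 + 4·σ_1 + 1·σ_2 = 6(Δ_1 - Δ_0) = 18
Natural end conditions: σ_0 = σ_2 = 0.
Forward elimination and back-substitution give σ_0 = 0, σ_1 = 9/2, σ_2 = 0.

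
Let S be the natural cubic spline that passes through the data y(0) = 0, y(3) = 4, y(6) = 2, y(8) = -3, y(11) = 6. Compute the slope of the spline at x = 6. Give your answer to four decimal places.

Put M_i = S'' at the i-th knot. Here h = (3, 3, 2, 3) and Δ = (4/3, -2/3, -5/2, 3), so the interior equations h_(i-1)·M_(i-1) + 2(h_(i-1)+h_i)·M_i + h_i·M_(i+1) = 6(Δ_i − Δ_(i-1)) read
  3·M_0 + 12·M_1 + 3·M_2 = 6(Δ_1 - Δ_0) = -12
  3·M_1 + 10·M_2 + 2·M_3 = 6(Δ_2 - Δ_1) = -11
  2·M_2 + 10·M_3 + 3·M_4 = 6(Δ_3 - Δ_2) = 33
Natural end conditions: M_0 = M_4 = 0.
Solving the tridiagonal system: M_0 = 0, M_1 = -104/177, M_2 = -292/177, M_3 = 1285/354, M_4 = 0.
On [6, 8], S'(x) = b_2 + 2c_2·(x - 6) + 3d_2·(x - 6)² with b_2 = Δ_2 - h_2(2M_2 + M_3)/6 = -154/59, c_2 = M_2/2 = -146/177, d_2 = (M_3 - M_2)/(6h_2) = 623/1416. So S'(6) = -154/59.

-2.6102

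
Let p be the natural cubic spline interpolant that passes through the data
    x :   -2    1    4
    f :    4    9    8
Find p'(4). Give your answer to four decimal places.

With M_i denoting the second derivative at x_i, h_i = 3, 3, and Δ_i = (y_(i+1) − y_i)/h_i = 5/3, -1/3:
  3·M_0 + 12·M_1 + 3·M_2 = 6(Δ_1 - Δ_0) = -12
Natural end conditions: M_0 = M_2 = 0.
Solving: M_0 = 0, M_1 = -1, M_2 = 0.
On [1, 4], p'(x) = b_1 + 2c_1·(x - 1) + 3d_1·(x - 1)² with b_1 = Δ_1 - h_1(2M_1 + M_2)/6 = 2/3, c_1 = M_1/2 = -1/2, d_1 = (M_2 - M_1)/(6h_1) = 1/18. So p'(4) = -5/6.

-0.8333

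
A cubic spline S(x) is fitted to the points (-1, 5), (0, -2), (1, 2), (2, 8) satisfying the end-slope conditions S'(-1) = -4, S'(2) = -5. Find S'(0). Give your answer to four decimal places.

-3.6667

Let M_i = S''(x_i). Step sizes h_i = 1, 1, 1; slopes of the chords Δ_i = (y_(i+1) - y_i)/h_i = -7, 4, 6.
  1·M_0 + 4·M_1 + 1·M_2 = 6(Δ_1 - Δ_0) = 66
  1·M_1 + 4·M_2 + 1·M_3 = 6(Δ_2 - Δ_1) = 12
Clamped end conditions give two more equations: 2h_0·M_0 + h_0·M_1 = 6(Δ_0 - S'(-1)) = -18 and h_2·M_2 + 2h_2·M_3 = 6(S'(2) - Δ_2) = -66.
Hence M_0 = -56/3, M_1 = 58/3, M_2 = 22/3, M_3 = -110/3.
On [0, 1], S'(x) = b_1 + 2c_1·x + 3d_1·x² with b_1 = Δ_1 - h_1(2M_1 + M_2)/6 = -11/3, c_1 = M_1/2 = 29/3, d_1 = (M_2 - M_1)/(6h_1) = -2. So S'(0) = -11/3.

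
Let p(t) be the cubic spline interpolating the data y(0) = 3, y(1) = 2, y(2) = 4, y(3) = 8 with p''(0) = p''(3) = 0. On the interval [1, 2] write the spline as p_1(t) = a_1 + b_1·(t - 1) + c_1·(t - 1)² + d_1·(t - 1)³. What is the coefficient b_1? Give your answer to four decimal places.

0.3333

Put σ_i = p'' at the i-th knot. Here h = (1, 1, 1) and Δ = (-1, 2, 4), so the interior equations h_(i-1)·σ_(i-1) + 2(h_(i-1)+h_i)·σ_i + h_i·σ_(i+1) = 6(Δ_i − Δ_(i-1)) read
  1·σ_0 + 4·σ_1 + 1·σ_2 = 6(Δ_1 - Δ_0) = 18
  1·σ_1 + 4·σ_2 + 1·σ_3 = 6(Δ_2 - Δ_1) = 12
Natural end conditions: σ_0 = σ_3 = 0.
Forward elimination and back-substitution give σ_0 = 0, σ_1 = 4, σ_2 = 2, σ_3 = 0.
On [1, 2], with p_1(t) = a_1 + b_1·(t - 1) + c_1·(t - 1)² + d_1·(t - 1)³: c_1 = σ_1/2 = 2, d_1 = (σ_2 - σ_1)/(6h_1) = -1/3, b_1 = Δ_1 - h_1(2σ_1 + σ_2)/6 = 1/3.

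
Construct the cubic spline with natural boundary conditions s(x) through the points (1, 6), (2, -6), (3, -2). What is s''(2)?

24

With m_i denoting the second derivative at x_i, h_i = 1, 1, and Δ_i = (y_(i+1) − y_i)/h_i = -12, 4:
  1·m_0 + 4·m_1 + 1·m_2 = 6(Δ_1 - Δ_0) = 96
Natural end conditions: m_0 = m_2 = 0.
Hence m_0 = 0, m_1 = 24, m_2 = 0.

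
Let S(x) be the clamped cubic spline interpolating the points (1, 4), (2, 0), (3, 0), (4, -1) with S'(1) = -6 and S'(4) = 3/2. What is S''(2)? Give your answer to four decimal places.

6.8000

Let σ_i = S''(x_i). Step sizes h_i = 1, 1, 1; slopes of the chords Δ_i = (y_(i+1) - y_i)/h_i = -4, 0, -1.
  1·σ_0 + 4·σ_1 + 1·σ_2 = 6(Δ_1 - Δ_0) = 24
  1·σ_1 + 4·σ_2 + 1·σ_3 = 6(Δ_2 - Δ_1) = -6
Clamped end conditions give two more equations: 2h_0·σ_0 + h_0·σ_1 = 6(Δ_0 - S'(1)) = 12 and h_2·σ_2 + 2h_2·σ_3 = 6(S'(4) - Δ_2) = 15.
Hence σ_0 = 13/5, σ_1 = 34/5, σ_2 = -29/5, σ_3 = 52/5.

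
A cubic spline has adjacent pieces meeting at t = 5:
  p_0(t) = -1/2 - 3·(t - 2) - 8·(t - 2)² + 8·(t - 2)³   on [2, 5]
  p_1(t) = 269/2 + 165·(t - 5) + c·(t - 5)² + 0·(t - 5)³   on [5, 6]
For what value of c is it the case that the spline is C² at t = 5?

p_0''(t) = -16 + 48·(t - 2), so p_0''(5) = 128. On the right, p_1''(5) = 2c, so c = 64.

64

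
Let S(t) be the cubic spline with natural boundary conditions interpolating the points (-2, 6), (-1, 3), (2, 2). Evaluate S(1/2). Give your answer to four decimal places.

With σ_i denoting the second derivative at x_i, h_i = 1, 3, and Δ_i = (y_(i+1) − y_i)/h_i = -3, -1/3:
  1·σ_0 + 8·σ_1 + 3·σ_2 = 6(Δ_1 - Δ_0) = 16
Natural end conditions: σ_0 = σ_2 = 0.
Forward elimination and back-substitution give σ_0 = 0, σ_1 = 2, σ_2 = 0.
On [-1, 2], S(t) = 3 - 7/3·(t + 1) + 1·(t + 1)² - 1/9·(t + 1)³.
With (t + 1) = 3/2: S(1/2) = 11/8.

1.3750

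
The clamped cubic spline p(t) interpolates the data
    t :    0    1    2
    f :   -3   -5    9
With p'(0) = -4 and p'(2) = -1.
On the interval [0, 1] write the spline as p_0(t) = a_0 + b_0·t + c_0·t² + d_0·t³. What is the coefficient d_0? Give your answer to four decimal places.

10.2500

Write σ_i for p''(x_i). With h_i = 1, 1 and divided differences Δ_i = -2, 14, the continuity of p' gives the tridiagonal system
  1·σ_0 + 4·σ_1 + 1·σ_2 = 6(Δ_1 - Δ_0) = 96
Clamped end conditions give two more equations: 2h_0·σ_0 + h_0·σ_1 = 6(Δ_0 - p'(0)) = 12 and h_1·σ_1 + 2h_1·σ_2 = 6(p'(2) - Δ_1) = -90.
Solving the tridiagonal system: σ_0 = -33/2, σ_1 = 45, σ_2 = -135/2.
On [0, 1], with p_0(t) = a_0 + b_0·t + c_0·t² + d_0·t³: c_0 = σ_0/2 = -33/4, d_0 = (σ_1 - σ_0)/(6h_0) = 41/4, b_0 = Δ_0 - h_0(2σ_0 + σ_1)/6 = -4.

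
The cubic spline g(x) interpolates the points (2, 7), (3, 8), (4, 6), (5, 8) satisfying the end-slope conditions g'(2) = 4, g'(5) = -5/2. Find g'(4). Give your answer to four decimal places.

1.1333

With σ_i denoting the second derivative at x_i, h_i = 1, 1, 1, and Δ_i = (y_(i+1) − y_i)/h_i = 1, -2, 2:
  1·σ_0 + 4·σ_1 + 1·σ_2 = 6(Δ_1 - Δ_0) = -18
  1·σ_1 + 4·σ_2 + 1·σ_3 = 6(Δ_2 - Δ_1) = 24
Clamped end conditions give two more equations: 2h_0·σ_0 + h_0·σ_1 = 6(Δ_0 - g'(2)) = -18 and h_2·σ_2 + 2h_2·σ_3 = 6(g'(5) - Δ_2) = -27.
Forward elimination and back-substitution give σ_0 = -89/15, σ_1 = -92/15, σ_2 = 187/15, σ_3 = -296/15.
On [4, 5], g'(x) = b_2 + 2c_2·(x - 4) + 3d_2·(x - 4)² with b_2 = Δ_2 - h_2(2σ_2 + σ_3)/6 = 17/15, c_2 = σ_2/2 = 187/30, d_2 = (σ_3 - σ_2)/(6h_2) = -161/30. So g'(4) = 17/15.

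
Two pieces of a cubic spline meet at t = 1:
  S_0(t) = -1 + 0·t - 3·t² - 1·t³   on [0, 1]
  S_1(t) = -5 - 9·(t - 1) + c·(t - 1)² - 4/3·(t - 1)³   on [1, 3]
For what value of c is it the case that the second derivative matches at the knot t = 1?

-6

S_0''(t) = -6 - 6·t, so S_0''(1) = -12. On the right, S_1''(1) = 2c, so c = -6.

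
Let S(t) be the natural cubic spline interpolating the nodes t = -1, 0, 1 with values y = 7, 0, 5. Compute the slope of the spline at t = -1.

Put M_i = S'' at the i-th knot. Here h = (1, 1) and Δ = (-7, 5), so the interior equations h_(i-1)·M_(i-1) + 2(h_(i-1)+h_i)·M_i + h_i·M_(i+1) = 6(Δ_i − Δ_(i-1)) read
  1·M_0 + 4·M_1 + 1·M_2 = 6(Δ_1 - Δ_0) = 72
Natural end conditions: M_0 = M_2 = 0.
Forward elimination and back-substitution give M_0 = 0, M_1 = 18, M_2 = 0.
On [-1, 0], S'(t) = b_0 + 2c_0·(t + 1) + 3d_0·(t + 1)² with b_0 = Δ_0 - h_0(2M_0 + M_1)/6 = -10, c_0 = M_0/2 = 0, d_0 = (M_1 - M_0)/(6h_0) = 3. So S'(-1) = -10.

-10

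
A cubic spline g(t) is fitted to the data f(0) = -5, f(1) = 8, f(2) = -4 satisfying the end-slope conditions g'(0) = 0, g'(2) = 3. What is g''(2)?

84

Let σ_i = g''(x_i). Step sizes h_i = 1, 1; slopes of the chords Δ_i = (y_(i+1) - y_i)/h_i = 13, -12.
  1·σ_0 + 4·σ_1 + 1·σ_2 = 6(Δ_1 - Δ_0) = -150
Clamped end conditions give two more equations: 2h_0·σ_0 + h_0·σ_1 = 6(Δ_0 - g'(0)) = 78 and h_1·σ_1 + 2h_1·σ_2 = 6(g'(2) - Δ_1) = 90.
Hence σ_0 = 78, σ_1 = -78, σ_2 = 84.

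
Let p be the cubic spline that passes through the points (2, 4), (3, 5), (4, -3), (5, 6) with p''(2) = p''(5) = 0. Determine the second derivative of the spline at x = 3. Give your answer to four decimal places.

-21.2000

Let M_i = p''(x_i). Step sizes h_i = 1, 1, 1; slopes of the chords Δ_i = (y_(i+1) - y_i)/h_i = 1, -8, 9.
  1·M_0 + 4·M_1 + 1·M_2 = 6(Δ_1 - Δ_0) = -54
  1·M_1 + 4·M_2 + 1·M_3 = 6(Δ_2 - Δ_1) = 102
Natural end conditions: M_0 = M_3 = 0.
Hence M_0 = 0, M_1 = -106/5, M_2 = 154/5, M_3 = 0.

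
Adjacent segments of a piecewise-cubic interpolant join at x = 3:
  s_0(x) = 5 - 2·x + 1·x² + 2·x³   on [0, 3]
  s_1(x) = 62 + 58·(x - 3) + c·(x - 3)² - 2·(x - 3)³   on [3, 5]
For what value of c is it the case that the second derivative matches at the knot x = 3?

19

s_0''(x) = 2 + 12·x, so s_0''(3) = 38. On the right, s_1''(3) = 2c, so c = 19.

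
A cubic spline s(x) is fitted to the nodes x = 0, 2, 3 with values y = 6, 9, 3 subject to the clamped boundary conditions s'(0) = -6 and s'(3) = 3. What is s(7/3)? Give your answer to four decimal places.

Let σ_i = s''(x_i). Step sizes h_i = 2, 1; slopes of the chords Δ_i = (y_(i+1) - y_i)/h_i = 3/2, -6.
  2·σ_0 + 6·σ_1 + 1·σ_2 = 6(Δ_1 - Δ_0) = -45
Clamped end conditions give two more equations: 2h_0·σ_0 + h_0·σ_1 = 6(Δ_0 - s'(0)) = 45 and h_1·σ_1 + 2h_1·σ_2 = 6(s'(3) - Δ_1) = 54.
Hence σ_0 = 87/4, σ_1 = -21, σ_2 = 75/2.
On [2, 3], s(x) = 9 - 21/4·(x - 2) - 21/2·(x - 2)² + 39/4·(x - 2)³.
With (x - 2) = 1/3: s(7/3) = 58/9.

6.4444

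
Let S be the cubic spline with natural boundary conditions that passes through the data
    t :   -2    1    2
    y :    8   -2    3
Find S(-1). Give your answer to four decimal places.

1.8889

Put m_i = S'' at the i-th knot. Here h = (3, 1) and Δ = (-10/3, 5), so the interior equations h_(i-1)·m_(i-1) + 2(h_(i-1)+h_i)·m_i + h_i·m_(i+1) = 6(Δ_i − Δ_(i-1)) read
  3·m_0 + 8·m_1 + 1·m_2 = 6(Δ_1 - Δ_0) = 50
Natural end conditions: m_0 = m_2 = 0.
Hence m_0 = 0, m_1 = 25/4, m_2 = 0.
On [-2, 1], S(t) = 8 - 155/24·(t + 2) + 0·(t + 2)² + 25/72·(t + 2)³.
With (t + 2) = 1: S(-1) = 17/9.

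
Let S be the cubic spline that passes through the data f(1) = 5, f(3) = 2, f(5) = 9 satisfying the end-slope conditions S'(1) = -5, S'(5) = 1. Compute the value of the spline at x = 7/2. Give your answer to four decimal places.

3.7031

With M_i denoting the second derivative at x_i, h_i = 2, 2, and Δ_i = (y_(i+1) − y_i)/h_i = -3/2, 7/2:
  2·M_0 + 8·M_1 + 2·M_2 = 6(Δ_1 - Δ_0) = 30
Clamped end conditions give two more equations: 2h_0·M_0 + h_0·M_1 = 6(Δ_0 - S'(1)) = 21 and h_1·M_1 + 2h_1·M_2 = 6(S'(5) - Δ_1) = -15.
Solving: M_0 = 3, M_1 = 9/2, M_2 = -6.
On [3, 5], S(x) = 2 + 5/2·(x - 3) + 9/4·(x - 3)² - 7/8·(x - 3)³.
With (x - 3) = 1/2: S(7/2) = 237/64.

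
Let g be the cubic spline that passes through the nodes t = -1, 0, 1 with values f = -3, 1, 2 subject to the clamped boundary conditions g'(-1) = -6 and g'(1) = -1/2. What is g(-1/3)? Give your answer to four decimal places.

-1.2778

With M_i denoting the second derivative at x_i, h_i = 1, 1, and Δ_i = (y_(i+1) − y_i)/h_i = 4, 1:
  1·M_0 + 4·M_1 + 1·M_2 = 6(Δ_1 - Δ_0) = -18
Clamped end conditions give two more equations: 2h_0·M_0 + h_0·M_1 = 6(Δ_0 - g'(-1)) = 60 and h_1·M_1 + 2h_1·M_2 = 6(g'(1) - Δ_1) = -9.
Solving: M_0 = 149/4, M_1 = -29/2, M_2 = 11/4.
On [-1, 0], g(t) = -3 - 6·(t + 1) + 149/8·(t + 1)² - 69/8·(t + 1)³.
With (t + 1) = 2/3: g(-1/3) = -23/18.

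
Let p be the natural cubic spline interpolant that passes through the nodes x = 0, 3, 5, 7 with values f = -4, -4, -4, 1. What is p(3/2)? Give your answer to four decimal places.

Let M_i = p''(x_i). Step sizes h_i = 3, 2, 2; slopes of the chords Δ_i = (y_(i+1) - y_i)/h_i = 0, 0, 5/2.
  3·M_0 + 10·M_1 + 2·M_2 = 6(Δ_1 - Δ_0) = 0
  2·M_1 + 8·M_2 + 2·M_3 = 6(Δ_2 - Δ_1) = 15
Natural end conditions: M_0 = M_3 = 0.
Solving: M_0 = 0, M_1 = -15/38, M_2 = 75/38, M_3 = 0.
On [0, 3], p(x) = -4 + 15/76·x + 0·x² - 5/228·x³.
With x = 3/2: p(3/2) = -2297/608.

-3.7780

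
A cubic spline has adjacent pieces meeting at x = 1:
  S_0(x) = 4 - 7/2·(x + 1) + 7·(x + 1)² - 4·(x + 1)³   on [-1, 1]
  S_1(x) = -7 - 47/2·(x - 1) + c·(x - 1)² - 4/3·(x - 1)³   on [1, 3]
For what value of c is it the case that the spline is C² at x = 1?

-17

S_0''(x) = 14 - 24·(x + 1), so S_0''(1) = -34. On the right, S_1''(1) = 2c, so c = -17.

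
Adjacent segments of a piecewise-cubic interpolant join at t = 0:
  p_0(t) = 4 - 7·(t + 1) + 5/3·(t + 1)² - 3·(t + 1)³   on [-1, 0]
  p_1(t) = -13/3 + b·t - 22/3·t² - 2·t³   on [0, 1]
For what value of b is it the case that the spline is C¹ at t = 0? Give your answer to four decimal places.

-12.6667

p_0'(t) = -7 + 10/3·(t + 1) - 9·(t + 1)², so p_0'(0) = -38/3. On the right, p_1'(0) = b, so b = -38/3.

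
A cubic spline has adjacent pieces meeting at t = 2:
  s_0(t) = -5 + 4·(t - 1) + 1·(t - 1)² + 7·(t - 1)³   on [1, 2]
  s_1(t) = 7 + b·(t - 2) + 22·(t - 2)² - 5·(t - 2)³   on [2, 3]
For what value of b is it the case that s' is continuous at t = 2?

27

s_0'(t) = 4 + 2·(t - 1) + 21·(t - 1)², so s_0'(2) = 27. On the right, s_1'(2) = b, so b = 27.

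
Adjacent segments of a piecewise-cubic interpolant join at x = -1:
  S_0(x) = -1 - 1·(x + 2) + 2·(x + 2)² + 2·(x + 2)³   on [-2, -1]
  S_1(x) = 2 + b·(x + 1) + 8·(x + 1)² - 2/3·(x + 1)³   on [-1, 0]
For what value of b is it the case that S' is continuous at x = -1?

9

S_0'(x) = -1 + 4·(x + 2) + 6·(x + 2)², so S_0'(-1) = 9. On the right, S_1'(-1) = b, so b = 9.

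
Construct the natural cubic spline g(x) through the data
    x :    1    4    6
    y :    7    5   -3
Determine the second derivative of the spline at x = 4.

Put σ_i = g'' at the i-th knot. Here h = (3, 2) and Δ = (-2/3, -4), so the interior equations h_(i-1)·σ_(i-1) + 2(h_(i-1)+h_i)·σ_i + h_i·σ_(i+1) = 6(Δ_i − Δ_(i-1)) read
  3·σ_0 + 10·σ_1 + 2·σ_2 = 6(Δ_1 - Δ_0) = -20
Natural end conditions: σ_0 = σ_2 = 0.
Solving the tridiagonal system: σ_0 = 0, σ_1 = -2, σ_2 = 0.

-2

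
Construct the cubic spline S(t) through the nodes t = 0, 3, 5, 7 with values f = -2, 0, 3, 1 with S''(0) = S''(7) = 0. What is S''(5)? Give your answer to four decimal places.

-2.1053

With M_i denoting the second derivative at x_i, h_i = 3, 2, 2, and Δ_i = (y_(i+1) − y_i)/h_i = 2/3, 3/2, -1:
  3·M_0 + 10·M_1 + 2·M_2 = 6(Δ_1 - Δ_0) = 5
  2·M_1 + 8·M_2 + 2·M_3 = 6(Δ_2 - Δ_1) = -15
Natural end conditions: M_0 = M_3 = 0.
Solving: M_0 = 0, M_1 = 35/38, M_2 = -40/19, M_3 = 0.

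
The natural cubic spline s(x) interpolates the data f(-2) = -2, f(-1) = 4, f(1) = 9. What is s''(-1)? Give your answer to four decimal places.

Put M_i = s'' at the i-th knot. Here h = (1, 2) and Δ = (6, 5/2), so the interior equations h_(i-1)·M_(i-1) + 2(h_(i-1)+h_i)·M_i + h_i·M_(i+1) = 6(Δ_i − Δ_(i-1)) read
  1·M_0 + 6·M_1 + 2·M_2 = 6(Δ_1 - Δ_0) = -21
Natural end conditions: M_0 = M_2 = 0.
Hence M_0 = 0, M_1 = -7/2, M_2 = 0.

-3.5000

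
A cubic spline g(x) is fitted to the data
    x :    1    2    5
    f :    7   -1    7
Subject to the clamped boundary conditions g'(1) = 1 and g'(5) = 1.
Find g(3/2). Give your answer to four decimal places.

With M_i denoting the second derivative at x_i, h_i = 1, 3, and Δ_i = (y_(i+1) − y_i)/h_i = -8, 8/3:
  1·M_0 + 8·M_1 + 3·M_2 = 6(Δ_1 - Δ_0) = 64
Clamped end conditions give two more equations: 2h_0·M_0 + h_0·M_1 = 6(Δ_0 - g'(1)) = -54 and h_1·M_1 + 2h_1·M_2 = 6(g'(5) - Δ_1) = -10.
Forward elimination and back-substitution give M_0 = -35, M_1 = 16, M_2 = -29/3.
On [1, 2], g(x) = 7 + 1·(x - 1) - 35/2·(x - 1)² + 17/2·(x - 1)³.
With (x - 1) = 1/2: g(3/2) = 67/16.

4.1875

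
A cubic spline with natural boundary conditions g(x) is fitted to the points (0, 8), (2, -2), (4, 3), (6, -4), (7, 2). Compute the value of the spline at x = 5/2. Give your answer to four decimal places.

-0.9958

Write M_i for g''(x_i). With h_i = 2, 2, 2, 1 and divided differences Δ_i = -5, 5/2, -7/2, 6, the continuity of g' gives the tridiagonal system
  2·M_0 + 8·M_1 + 2·M_2 = 6(Δ_1 - Δ_0) = 45
  2·M_1 + 8·M_2 + 2·M_3 = 6(Δ_2 - Δ_1) = -36
  2·M_2 + 6·M_3 + 1·M_4 = 6(Δ_3 - Δ_2) = 57
Natural end conditions: M_0 = M_4 = 0.
Hence M_0 = 0, M_1 = 330/41, M_2 = -795/82, M_3 = 522/41, M_4 = 0.
On [2, 4], g(x) = -2 + 15/41·(x - 2) + 165/41·(x - 2)² - 485/328·(x - 2)³.
With (x - 2) = 1/2: g(5/2) = -2613/2624.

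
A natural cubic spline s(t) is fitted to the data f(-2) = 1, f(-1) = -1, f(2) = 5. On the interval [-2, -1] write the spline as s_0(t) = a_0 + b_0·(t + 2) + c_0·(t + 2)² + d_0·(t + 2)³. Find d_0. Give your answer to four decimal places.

0.5000

Put M_i = s'' at the i-th knot. Here h = (1, 3) and Δ = (-2, 2), so the interior equations h_(i-1)·M_(i-1) + 2(h_(i-1)+h_i)·M_i + h_i·M_(i+1) = 6(Δ_i − Δ_(i-1)) read
  1·M_0 + 8·M_1 + 3·M_2 = 6(Δ_1 - Δ_0) = 24
Natural end conditions: M_0 = M_2 = 0.
Solving: M_0 = 0, M_1 = 3, M_2 = 0.
On [-2, -1], with s_0(t) = a_0 + b_0·(t + 2) + c_0·(t + 2)² + d_0·(t + 2)³: c_0 = M_0/2 = 0, d_0 = (M_1 - M_0)/(6h_0) = 1/2, b_0 = Δ_0 - h_0(2M_0 + M_1)/6 = -5/2.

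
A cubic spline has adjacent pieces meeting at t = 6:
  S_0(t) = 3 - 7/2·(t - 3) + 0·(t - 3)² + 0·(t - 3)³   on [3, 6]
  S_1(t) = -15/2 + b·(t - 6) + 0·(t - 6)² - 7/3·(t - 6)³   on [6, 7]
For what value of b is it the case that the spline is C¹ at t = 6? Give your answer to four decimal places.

-3.5000

S_0'(t) = -7/2 + 0·(t - 3) + 0·(t - 3)², so S_0'(6) = -7/2. On the right, S_1'(6) = b, so b = -7/2.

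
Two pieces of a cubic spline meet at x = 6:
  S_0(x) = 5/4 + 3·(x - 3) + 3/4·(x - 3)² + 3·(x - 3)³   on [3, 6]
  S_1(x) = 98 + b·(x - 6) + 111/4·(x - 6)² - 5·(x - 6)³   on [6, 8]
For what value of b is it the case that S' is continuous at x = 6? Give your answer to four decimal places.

S_0'(x) = 3 + 3/2·(x - 3) + 9·(x - 3)², so S_0'(6) = 177/2. On the right, S_1'(6) = b, so b = 177/2.

88.5000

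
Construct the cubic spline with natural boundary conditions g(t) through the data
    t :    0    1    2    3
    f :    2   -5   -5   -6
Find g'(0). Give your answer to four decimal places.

Put M_i = g'' at the i-th knot. Here h = (1, 1, 1) and Δ = (-7, 0, -1), so the interior equations h_(i-1)·M_(i-1) + 2(h_(i-1)+h_i)·M_i + h_i·M_(i+1) = 6(Δ_i − Δ_(i-1)) read
  1·M_0 + 4·M_1 + 1·M_2 = 6(Δ_1 - Δ_0) = 42
  1·M_1 + 4·M_2 + 1·M_3 = 6(Δ_2 - Δ_1) = -6
Natural end conditions: M_0 = M_3 = 0.
Hence M_0 = 0, M_1 = 58/5, M_2 = -22/5, M_3 = 0.
On [0, 1], g'(t) = b_0 + 2c_0·t + 3d_0·t² with b_0 = Δ_0 - h_0(2M_0 + M_1)/6 = -134/15, c_0 = M_0/2 = 0, d_0 = (M_1 - M_0)/(6h_0) = 29/15. So g'(0) = -134/15.

-8.9333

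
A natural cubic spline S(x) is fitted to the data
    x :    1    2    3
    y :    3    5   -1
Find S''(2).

-12

Put M_i = S'' at the i-th knot. Here h = (1, 1) and Δ = (2, -6), so the interior equations h_(i-1)·M_(i-1) + 2(h_(i-1)+h_i)·M_i + h_i·M_(i+1) = 6(Δ_i − Δ_(i-1)) read
  1·M_0 + 4·M_1 + 1·M_2 = 6(Δ_1 - Δ_0) = -48
Natural end conditions: M_0 = M_2 = 0.
Forward elimination and back-substitution give M_0 = 0, M_1 = -12, M_2 = 0.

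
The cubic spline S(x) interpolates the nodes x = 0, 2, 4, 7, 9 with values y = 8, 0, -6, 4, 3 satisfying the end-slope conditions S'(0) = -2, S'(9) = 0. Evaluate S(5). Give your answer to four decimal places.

Write M_i for S''(x_i). With h_i = 2, 2, 3, 2 and divided differences Δ_i = -4, -3, 10/3, -1/2, the continuity of S' gives the tridiagonal system
  2·M_0 + 8·M_1 + 2·M_2 = 6(Δ_1 - Δ_0) = 6
  2·M_1 + 10·M_2 + 3·M_3 = 6(Δ_2 - Δ_1) = 38
  3·M_2 + 10·M_3 + 2·M_4 = 6(Δ_3 - Δ_2) = -23
Clamped end conditions give two more equations: 2h_0·M_0 + h_0·M_1 = 6(Δ_0 - S'(0)) = -12 and h_3·M_3 + 2h_3·M_4 = 6(S'(9) - Δ_3) = 3.
Solving the tridiagonal system: M_0 = -1109/354, M_1 = 47/177, M_2 = 1795/354, M_3 = -781/177, M_4 = 2093/708.
On [4, 7], S(x) = -6 + 83/177·(x - 4) + 1795/708·(x - 4)² - 373/708·(x - 4)³.
With (x - 4) = 1: S(5) = -1247/354.

-3.5226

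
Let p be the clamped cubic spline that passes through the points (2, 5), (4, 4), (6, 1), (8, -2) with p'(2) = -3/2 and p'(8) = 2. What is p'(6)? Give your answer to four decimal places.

Write M_i for p''(x_i). With h_i = 2, 2, 2 and divided differences Δ_i = -1/2, -3/2, -3/2, the continuity of p' gives the tridiagonal system
  2·M_0 + 8·M_1 + 2·M_2 = 6(Δ_1 - Δ_0) = -6
  2·M_1 + 8·M_2 + 2·M_3 = 6(Δ_2 - Δ_1) = 0
Clamped end conditions give two more equations: 2h_0·M_0 + h_0·M_1 = 6(Δ_0 - p'(2)) = 6 and h_2·M_2 + 2h_2·M_3 = 6(p'(8) - Δ_2) = 21.
Forward elimination and back-substitution give M_0 = 59/30, M_1 = -14/15, M_2 = -37/30, M_3 = 88/15.
On [6, 8], p'(x) = b_2 + 2c_2·(x - 6) + 3d_2·(x - 6)² with b_2 = Δ_2 - h_2(2M_2 + M_3)/6 = -79/30, c_2 = M_2/2 = -37/60, d_2 = (M_3 - M_2)/(6h_2) = 71/120. So p'(6) = -79/30.

-2.6333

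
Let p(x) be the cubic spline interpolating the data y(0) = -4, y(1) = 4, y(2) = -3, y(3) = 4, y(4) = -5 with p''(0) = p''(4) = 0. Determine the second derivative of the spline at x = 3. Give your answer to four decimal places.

Write M_i for p''(x_i). With h_i = 1, 1, 1, 1 and divided differences Δ_i = 8, -7, 7, -9, the continuity of p' gives the tridiagonal system
  1·M_0 + 4·M_1 + 1·M_2 = 6(Δ_1 - Δ_0) = -90
  1·M_1 + 4·M_2 + 1·M_3 = 6(Δ_2 - Δ_1) = 84
  1·M_2 + 4·M_3 + 1·M_4 = 6(Δ_3 - Δ_2) = -96
Natural end conditions: M_0 = M_4 = 0.
Solving the tridiagonal system: M_0 = 0, M_1 = -891/28, M_2 = 261/7, M_3 = -933/28, M_4 = 0.

-33.3214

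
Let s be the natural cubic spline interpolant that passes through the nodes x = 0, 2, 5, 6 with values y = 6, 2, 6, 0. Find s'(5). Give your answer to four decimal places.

-3.6526

Put M_i = s'' at the i-th knot. Here h = (2, 3, 1) and Δ = (-2, 4/3, -6), so the interior equations h_(i-1)·M_(i-1) + 2(h_(i-1)+h_i)·M_i + h_i·M_(i+1) = 6(Δ_i − Δ_(i-1)) read
  2·M_0 + 10·M_1 + 3·M_2 = 6(Δ_1 - Δ_0) = 20
  3·M_1 + 8·M_2 + 1·M_3 = 6(Δ_2 - Δ_1) = -44
Natural end conditions: M_0 = M_3 = 0.
Forward elimination and back-substitution give M_0 = 0, M_1 = 292/71, M_2 = -500/71, M_3 = 0.
On [5, 6], s'(x) = b_2 + 2c_2·(x - 5) + 3d_2·(x - 5)² with b_2 = Δ_2 - h_2(2M_2 + M_3)/6 = -778/213, c_2 = M_2/2 = -250/71, d_2 = (M_3 - M_2)/(6h_2) = 250/213. So s'(5) = -778/213.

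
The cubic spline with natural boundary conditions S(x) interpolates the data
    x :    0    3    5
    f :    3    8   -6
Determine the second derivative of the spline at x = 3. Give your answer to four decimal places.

-5.2000

Put M_i = S'' at the i-th knot. Here h = (3, 2) and Δ = (5/3, -7), so the interior equations h_(i-1)·M_(i-1) + 2(h_(i-1)+h_i)·M_i + h_i·M_(i+1) = 6(Δ_i − Δ_(i-1)) read
  3·M_0 + 10·M_1 + 2·M_2 = 6(Δ_1 - Δ_0) = -52
Natural end conditions: M_0 = M_2 = 0.
Forward elimination and back-substitution give M_0 = 0, M_1 = -26/5, M_2 = 0.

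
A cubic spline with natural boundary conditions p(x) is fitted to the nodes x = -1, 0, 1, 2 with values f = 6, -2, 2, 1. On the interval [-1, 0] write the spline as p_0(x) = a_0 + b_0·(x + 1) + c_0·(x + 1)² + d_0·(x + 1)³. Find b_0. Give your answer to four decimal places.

Put M_i = p'' at the i-th knot. Here h = (1, 1, 1) and Δ = (-8, 4, -1), so the interior equations h_(i-1)·M_(i-1) + 2(h_(i-1)+h_i)·M_i + h_i·M_(i+1) = 6(Δ_i − Δ_(i-1)) read
  1·M_0 + 4·M_1 + 1·M_2 = 6(Δ_1 - Δ_0) = 72
  1·M_1 + 4·M_2 + 1·M_3 = 6(Δ_2 - Δ_1) = -30
Natural end conditions: M_0 = M_3 = 0.
Forward elimination and back-substitution give M_0 = 0, M_1 = 106/5, M_2 = -64/5, M_3 = 0.
On [-1, 0], with p_0(x) = a_0 + b_0·(x + 1) + c_0·(x + 1)² + d_0·(x + 1)³: c_0 = M_0/2 = 0, d_0 = (M_1 - M_0)/(6h_0) = 53/15, b_0 = Δ_0 - h_0(2M_0 + M_1)/6 = -173/15.

-11.5333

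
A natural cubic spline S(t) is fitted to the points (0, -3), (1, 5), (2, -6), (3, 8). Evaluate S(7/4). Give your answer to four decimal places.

Let σ_i = S''(x_i). Step sizes h_i = 1, 1, 1; slopes of the chords Δ_i = (y_(i+1) - y_i)/h_i = 8, -11, 14.
  1·σ_0 + 4·σ_1 + 1·σ_2 = 6(Δ_1 - Δ_0) = -114
  1·σ_1 + 4·σ_2 + 1·σ_3 = 6(Δ_2 - Δ_1) = 150
Natural end conditions: σ_0 = σ_3 = 0.
Forward elimination and back-substitution give σ_0 = 0, σ_1 = -202/5, σ_2 = 238/5, σ_3 = 0.
On [1, 2], S(t) = 5 - 82/15·(t - 1) - 101/5·(t - 1)² + 44/3·(t - 1)³.
With (t - 1) = 3/4: S(7/4) = -171/40.

-4.2750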